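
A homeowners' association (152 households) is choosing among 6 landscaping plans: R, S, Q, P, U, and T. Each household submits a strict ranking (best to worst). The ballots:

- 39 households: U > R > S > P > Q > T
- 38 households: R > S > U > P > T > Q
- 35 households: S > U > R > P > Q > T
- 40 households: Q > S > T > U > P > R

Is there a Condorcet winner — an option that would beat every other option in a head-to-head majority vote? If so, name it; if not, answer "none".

none

Checking pairwise contests:
U beats R 114–38.
R beats S 77–75.
R beats Q 112–40.
R beats P 112–40.
S beats U 113–39.
R beats T 112–40.
Every option loses at least one head-to-head, so there is no Condorcet winner.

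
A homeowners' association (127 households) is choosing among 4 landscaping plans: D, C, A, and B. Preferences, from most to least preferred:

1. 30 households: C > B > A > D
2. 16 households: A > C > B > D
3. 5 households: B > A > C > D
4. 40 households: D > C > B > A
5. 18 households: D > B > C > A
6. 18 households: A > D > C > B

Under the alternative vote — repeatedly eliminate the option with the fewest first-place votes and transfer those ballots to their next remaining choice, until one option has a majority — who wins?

A

Round 1: D 58, C 30, A 34, B 5. Eliminate B.
Round 2: D 58, C 30, A 39. Eliminate C.
Round 3: D 58, A 69. A has a majority.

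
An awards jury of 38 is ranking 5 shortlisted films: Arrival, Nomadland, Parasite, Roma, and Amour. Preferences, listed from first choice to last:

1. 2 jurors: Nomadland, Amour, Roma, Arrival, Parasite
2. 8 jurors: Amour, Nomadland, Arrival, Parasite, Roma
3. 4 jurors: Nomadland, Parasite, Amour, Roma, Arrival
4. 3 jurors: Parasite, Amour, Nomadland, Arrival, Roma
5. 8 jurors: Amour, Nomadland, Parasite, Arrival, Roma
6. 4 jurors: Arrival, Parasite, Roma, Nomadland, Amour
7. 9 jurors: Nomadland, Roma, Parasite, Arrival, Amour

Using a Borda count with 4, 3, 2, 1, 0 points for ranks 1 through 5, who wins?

Arrival: 2·1 + 8·2 + 4·0 + 3·1 + 8·1 + 4·4 + 9·1 = 54
Nomadland: 2·4 + 8·3 + 4·4 + 3·2 + 8·3 + 4·1 + 9·4 = 118
Parasite: 2·0 + 8·1 + 4·3 + 3·4 + 8·2 + 4·3 + 9·2 = 78
Roma: 2·2 + 8·0 + 4·1 + 3·0 + 8·0 + 4·2 + 9·3 = 43
Amour: 2·3 + 8·4 + 4·2 + 3·3 + 8·4 + 4·0 + 9·0 = 87
Nomadland has the highest Borda score (118).

Nomadland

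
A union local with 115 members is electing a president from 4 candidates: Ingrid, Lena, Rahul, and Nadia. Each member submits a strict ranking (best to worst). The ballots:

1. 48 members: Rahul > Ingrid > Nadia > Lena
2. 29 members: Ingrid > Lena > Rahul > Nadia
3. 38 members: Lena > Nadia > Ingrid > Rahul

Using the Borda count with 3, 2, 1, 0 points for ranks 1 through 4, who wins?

Ingrid: 48·2 + 29·3 + 38·1 = 221
Lena: 48·0 + 29·2 + 38·3 = 172
Rahul: 48·3 + 29·1 + 38·0 = 173
Nadia: 48·1 + 29·0 + 38·2 = 124
Ingrid has the highest Borda score (221).

Ingrid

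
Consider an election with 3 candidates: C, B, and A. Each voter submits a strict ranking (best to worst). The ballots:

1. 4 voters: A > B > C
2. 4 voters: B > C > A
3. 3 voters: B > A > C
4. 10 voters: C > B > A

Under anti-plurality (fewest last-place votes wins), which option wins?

Last-place votes: C 7, B 0, A 14.
B is ranked last by the fewest voters, so B wins.

B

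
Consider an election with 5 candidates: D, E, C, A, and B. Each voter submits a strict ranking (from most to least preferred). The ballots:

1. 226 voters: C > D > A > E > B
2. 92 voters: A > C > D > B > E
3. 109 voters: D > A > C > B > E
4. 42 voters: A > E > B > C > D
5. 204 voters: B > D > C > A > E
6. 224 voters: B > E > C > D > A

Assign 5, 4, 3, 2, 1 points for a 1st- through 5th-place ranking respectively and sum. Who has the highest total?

C

D: 226·4 + 92·3 + 109·5 + 42·1 + 204·4 + 224·2 = 3031
E: 226·2 + 92·1 + 109·1 + 42·4 + 204·1 + 224·4 = 1921
C: 226·5 + 92·4 + 109·3 + 42·2 + 204·3 + 224·3 = 3193
A: 226·3 + 92·5 + 109·4 + 42·5 + 204·2 + 224·1 = 2416
B: 226·1 + 92·2 + 109·2 + 42·3 + 204·5 + 224·5 = 2894
C has the highest Borda score (3193).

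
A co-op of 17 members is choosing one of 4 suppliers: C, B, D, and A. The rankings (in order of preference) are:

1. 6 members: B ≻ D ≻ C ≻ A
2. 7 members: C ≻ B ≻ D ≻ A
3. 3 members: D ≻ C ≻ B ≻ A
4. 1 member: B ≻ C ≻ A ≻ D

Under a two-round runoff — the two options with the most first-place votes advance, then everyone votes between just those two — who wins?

C

Round 1 first-place votes: C 7, B 7, D 3, A 0.
B and C advance.
Runoff: B is preferred to C by 7 voters; C by 10.
C wins the runoff.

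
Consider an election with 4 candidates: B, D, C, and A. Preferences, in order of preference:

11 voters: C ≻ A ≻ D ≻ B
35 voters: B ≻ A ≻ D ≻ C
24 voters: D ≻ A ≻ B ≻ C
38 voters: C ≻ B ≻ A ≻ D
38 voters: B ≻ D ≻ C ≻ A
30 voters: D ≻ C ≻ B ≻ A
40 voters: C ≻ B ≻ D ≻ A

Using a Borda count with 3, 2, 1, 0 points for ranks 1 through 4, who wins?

B

B: 11·0 + 35·3 + 24·1 + 38·2 + 38·3 + 30·1 + 40·2 = 429
D: 11·1 + 35·1 + 24·3 + 38·0 + 38·2 + 30·3 + 40·1 = 324
C: 11·3 + 35·0 + 24·0 + 38·3 + 38·1 + 30·2 + 40·3 = 365
A: 11·2 + 35·2 + 24·2 + 38·1 + 38·0 + 30·0 + 40·0 = 178
B has the highest Borda score (429).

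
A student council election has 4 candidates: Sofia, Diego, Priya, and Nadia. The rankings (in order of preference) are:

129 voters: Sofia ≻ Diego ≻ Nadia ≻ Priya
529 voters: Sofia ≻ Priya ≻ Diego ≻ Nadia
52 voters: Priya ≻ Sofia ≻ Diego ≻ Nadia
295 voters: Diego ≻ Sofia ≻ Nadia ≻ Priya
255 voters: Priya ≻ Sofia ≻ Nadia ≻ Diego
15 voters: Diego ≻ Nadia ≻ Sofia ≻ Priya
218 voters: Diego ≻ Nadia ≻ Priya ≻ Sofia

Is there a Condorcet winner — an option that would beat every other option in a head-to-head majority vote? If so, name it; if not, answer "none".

Sofia

Sofia vs Diego: 965–528 for Sofia.
Sofia vs Priya: 968–525 for Sofia.
Sofia vs Nadia: 1260–233 for Sofia.
Sofia beats every other option head-to-head.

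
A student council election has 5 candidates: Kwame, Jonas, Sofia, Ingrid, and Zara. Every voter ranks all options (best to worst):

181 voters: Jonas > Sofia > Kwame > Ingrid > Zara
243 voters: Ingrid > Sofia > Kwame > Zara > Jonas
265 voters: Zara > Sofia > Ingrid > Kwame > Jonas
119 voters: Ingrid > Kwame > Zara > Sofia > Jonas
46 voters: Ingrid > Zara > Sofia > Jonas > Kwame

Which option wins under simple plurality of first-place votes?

Ingrid

First-place votes: Kwame 0, Jonas 181, Sofia 0, Ingrid 408, Zara 265.
Ingrid has the most first-place votes.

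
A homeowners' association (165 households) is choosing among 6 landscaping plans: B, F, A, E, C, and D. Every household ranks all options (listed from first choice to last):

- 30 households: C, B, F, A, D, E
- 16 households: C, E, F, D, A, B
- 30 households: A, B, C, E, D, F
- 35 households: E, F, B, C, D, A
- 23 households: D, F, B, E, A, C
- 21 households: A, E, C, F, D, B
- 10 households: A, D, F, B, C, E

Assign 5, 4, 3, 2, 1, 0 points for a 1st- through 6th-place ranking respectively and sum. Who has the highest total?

C

B: 30·4 + 16·0 + 30·4 + 35·3 + 23·3 + 21·0 + 10·2 = 434
F: 30·3 + 16·3 + 30·0 + 35·4 + 23·4 + 21·2 + 10·3 = 442
A: 30·2 + 16·1 + 30·5 + 35·0 + 23·1 + 21·5 + 10·5 = 404
E: 30·0 + 16·4 + 30·2 + 35·5 + 23·2 + 21·4 + 10·0 = 429
C: 30·5 + 16·5 + 30·3 + 35·2 + 23·0 + 21·3 + 10·1 = 463
D: 30·1 + 16·2 + 30·1 + 35·1 + 23·5 + 21·1 + 10·4 = 303
C has the highest Borda score (463).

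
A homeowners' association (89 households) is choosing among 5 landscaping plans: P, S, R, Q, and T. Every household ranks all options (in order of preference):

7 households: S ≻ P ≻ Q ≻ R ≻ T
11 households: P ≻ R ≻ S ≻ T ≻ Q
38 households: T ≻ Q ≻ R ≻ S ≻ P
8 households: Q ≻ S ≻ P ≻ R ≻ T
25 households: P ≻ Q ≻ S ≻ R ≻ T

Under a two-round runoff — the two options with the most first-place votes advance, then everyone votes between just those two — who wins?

Round 1 first-place votes: P 36, S 7, R 0, Q 8, T 38.
T and P advance.
Runoff: T is preferred to P by 38 voters; P by 51.
P wins the runoff.

P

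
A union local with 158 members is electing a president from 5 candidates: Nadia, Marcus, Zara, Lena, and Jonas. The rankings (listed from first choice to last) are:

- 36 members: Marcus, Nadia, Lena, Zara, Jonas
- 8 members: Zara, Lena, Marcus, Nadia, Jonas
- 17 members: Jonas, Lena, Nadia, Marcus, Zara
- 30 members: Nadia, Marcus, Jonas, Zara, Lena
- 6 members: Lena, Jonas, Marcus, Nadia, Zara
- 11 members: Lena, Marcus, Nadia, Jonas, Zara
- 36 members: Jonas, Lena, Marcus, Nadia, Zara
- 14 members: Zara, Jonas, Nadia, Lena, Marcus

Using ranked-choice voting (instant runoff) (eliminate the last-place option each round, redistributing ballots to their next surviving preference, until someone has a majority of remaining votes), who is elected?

Marcus

Round 1: Nadia 30, Marcus 36, Zara 22, Lena 17, Jonas 53. Eliminate Lena.
Round 2: Nadia 30, Marcus 47, Zara 22, Jonas 59. Eliminate Zara.
Round 3: Nadia 30, Marcus 55, Jonas 73. Eliminate Nadia.
Round 4: Marcus 85, Jonas 73. Marcus has a majority.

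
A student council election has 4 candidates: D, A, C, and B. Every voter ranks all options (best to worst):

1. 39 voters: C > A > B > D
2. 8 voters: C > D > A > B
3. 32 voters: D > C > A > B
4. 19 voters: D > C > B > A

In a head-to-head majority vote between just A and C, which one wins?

Voters preferring A to C: 0; preferring C to A: 98.
C wins the head-to-head.

C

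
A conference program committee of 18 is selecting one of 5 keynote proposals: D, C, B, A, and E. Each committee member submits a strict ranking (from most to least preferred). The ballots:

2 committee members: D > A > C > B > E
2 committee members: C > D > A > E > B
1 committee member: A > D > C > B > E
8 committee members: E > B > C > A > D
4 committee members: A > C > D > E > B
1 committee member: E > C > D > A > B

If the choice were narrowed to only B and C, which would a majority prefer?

Voters preferring B to C: 8; preferring C to B: 10.
C wins the head-to-head.

C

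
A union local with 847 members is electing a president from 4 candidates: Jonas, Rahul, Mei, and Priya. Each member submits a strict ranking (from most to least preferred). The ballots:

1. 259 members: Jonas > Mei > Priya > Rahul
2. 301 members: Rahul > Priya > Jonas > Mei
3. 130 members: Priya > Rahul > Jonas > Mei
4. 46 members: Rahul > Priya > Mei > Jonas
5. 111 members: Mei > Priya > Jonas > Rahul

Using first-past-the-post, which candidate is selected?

Rahul

First-place votes: Jonas 259, Rahul 347, Mei 111, Priya 130.
Rahul has the most first-place votes.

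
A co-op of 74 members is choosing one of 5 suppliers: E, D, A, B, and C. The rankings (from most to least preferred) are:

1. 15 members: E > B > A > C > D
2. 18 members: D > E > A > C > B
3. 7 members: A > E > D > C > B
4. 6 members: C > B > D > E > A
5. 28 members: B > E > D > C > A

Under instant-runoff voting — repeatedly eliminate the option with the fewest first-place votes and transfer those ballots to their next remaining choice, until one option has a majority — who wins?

Round 1: E 15, D 18, A 7, B 28, C 6. Eliminate C.
Round 2: E 15, D 18, A 7, B 34. Eliminate A.
Round 3: E 22, D 18, B 34. Eliminate D.
Round 4: E 40, B 34. E has a majority.

E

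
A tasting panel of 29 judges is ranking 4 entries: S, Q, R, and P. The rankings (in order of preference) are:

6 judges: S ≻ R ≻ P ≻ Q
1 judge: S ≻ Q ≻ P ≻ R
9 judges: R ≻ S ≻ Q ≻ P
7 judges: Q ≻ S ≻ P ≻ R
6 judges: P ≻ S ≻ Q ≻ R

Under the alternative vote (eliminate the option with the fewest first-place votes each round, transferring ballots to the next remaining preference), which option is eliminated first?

P

Round 1: S 7, Q 7, R 9, P 6. Eliminate P.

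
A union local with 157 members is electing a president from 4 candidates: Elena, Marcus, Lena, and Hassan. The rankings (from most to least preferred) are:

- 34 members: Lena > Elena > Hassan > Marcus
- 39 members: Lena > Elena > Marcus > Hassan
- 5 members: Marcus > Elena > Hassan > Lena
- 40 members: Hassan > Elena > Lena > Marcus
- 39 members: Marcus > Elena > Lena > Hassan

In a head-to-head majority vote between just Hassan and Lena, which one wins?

Voters preferring Hassan to Lena: 45; preferring Lena to Hassan: 112.
Lena wins the head-to-head.

Lena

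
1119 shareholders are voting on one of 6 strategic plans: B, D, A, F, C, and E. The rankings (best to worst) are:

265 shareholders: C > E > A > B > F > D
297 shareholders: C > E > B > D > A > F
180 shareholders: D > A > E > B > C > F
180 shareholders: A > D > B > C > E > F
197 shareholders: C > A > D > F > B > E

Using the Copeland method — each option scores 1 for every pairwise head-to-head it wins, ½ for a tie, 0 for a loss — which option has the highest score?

B: beats D and F; loses to A, C, and E → score 2.
D: beats F; loses to B, A, C, and E → score 1.
A: beats B, D, and F; loses to C and E → score 3.
F: loses to B, D, A, C, and E → score 0.
C: beats B, D, A, F, and E → score 5.
E: beats B, D, A, and F; loses to C → score 4.
C has the best pairwise record.

C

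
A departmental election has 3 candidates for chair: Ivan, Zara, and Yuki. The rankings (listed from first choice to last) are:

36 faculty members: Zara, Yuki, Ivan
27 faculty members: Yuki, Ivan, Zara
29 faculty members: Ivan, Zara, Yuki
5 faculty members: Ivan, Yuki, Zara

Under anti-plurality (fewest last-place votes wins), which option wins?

Yuki

Last-place votes: Ivan 36, Zara 32, Yuki 29.
Yuki is ranked last by the fewest voters, so Yuki wins.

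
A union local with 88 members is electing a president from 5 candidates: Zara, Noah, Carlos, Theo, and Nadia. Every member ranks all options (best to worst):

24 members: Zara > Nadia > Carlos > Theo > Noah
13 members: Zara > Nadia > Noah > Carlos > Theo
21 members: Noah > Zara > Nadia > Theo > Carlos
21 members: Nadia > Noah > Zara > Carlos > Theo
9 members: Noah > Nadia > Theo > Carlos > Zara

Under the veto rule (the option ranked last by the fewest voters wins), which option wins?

Last-place votes: Zara 9, Noah 24, Carlos 21, Theo 34, Nadia 0.
Nadia is ranked last by the fewest voters, so Nadia wins.

Nadia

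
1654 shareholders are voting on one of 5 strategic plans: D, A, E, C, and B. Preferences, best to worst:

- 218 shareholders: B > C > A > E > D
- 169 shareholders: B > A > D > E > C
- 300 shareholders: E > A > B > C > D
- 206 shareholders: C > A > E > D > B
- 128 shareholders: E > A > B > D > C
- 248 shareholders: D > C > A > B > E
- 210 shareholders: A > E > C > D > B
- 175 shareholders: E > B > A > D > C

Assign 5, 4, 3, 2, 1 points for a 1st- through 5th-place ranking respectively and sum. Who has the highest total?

D: 218·1 + 169·3 + 300·1 + 206·2 + 128·2 + 248·5 + 210·2 + 175·2 = 3703
A: 218·3 + 169·4 + 300·4 + 206·4 + 128·4 + 248·3 + 210·5 + 175·3 = 6185
E: 218·2 + 169·2 + 300·5 + 206·3 + 128·5 + 248·1 + 210·4 + 175·5 = 5495
C: 218·4 + 169·1 + 300·2 + 206·5 + 128·1 + 248·4 + 210·3 + 175·1 = 4596
B: 218·5 + 169·5 + 300·3 + 206·1 + 128·3 + 248·2 + 210·1 + 175·4 = 4831
A has the highest Borda score (6185).

A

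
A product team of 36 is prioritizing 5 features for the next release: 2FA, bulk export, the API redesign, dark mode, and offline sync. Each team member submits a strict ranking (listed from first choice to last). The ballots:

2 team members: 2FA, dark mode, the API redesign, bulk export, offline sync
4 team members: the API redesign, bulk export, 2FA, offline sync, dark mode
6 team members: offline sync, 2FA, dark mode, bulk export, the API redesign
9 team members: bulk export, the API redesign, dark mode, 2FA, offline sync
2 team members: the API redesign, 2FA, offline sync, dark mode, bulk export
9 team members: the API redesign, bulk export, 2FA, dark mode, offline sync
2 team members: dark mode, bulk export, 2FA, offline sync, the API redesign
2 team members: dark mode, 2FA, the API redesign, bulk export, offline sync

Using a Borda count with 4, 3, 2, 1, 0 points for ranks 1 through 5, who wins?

the API redesign

2FA: 2·4 + 4·2 + 6·3 + 9·1 + 2·3 + 9·2 + 2·2 + 2·3 = 77
bulk export: 2·1 + 4·3 + 6·1 + 9·4 + 2·0 + 9·3 + 2·3 + 2·1 = 91
the API redesign: 2·2 + 4·4 + 6·0 + 9·3 + 2·4 + 9·4 + 2·0 + 2·2 = 95
dark mode: 2·3 + 4·0 + 6·2 + 9·2 + 2·1 + 9·1 + 2·4 + 2·4 = 63
offline sync: 2·0 + 4·1 + 6·4 + 9·0 + 2·2 + 9·0 + 2·1 + 2·0 = 34
the API redesign has the highest Borda score (95).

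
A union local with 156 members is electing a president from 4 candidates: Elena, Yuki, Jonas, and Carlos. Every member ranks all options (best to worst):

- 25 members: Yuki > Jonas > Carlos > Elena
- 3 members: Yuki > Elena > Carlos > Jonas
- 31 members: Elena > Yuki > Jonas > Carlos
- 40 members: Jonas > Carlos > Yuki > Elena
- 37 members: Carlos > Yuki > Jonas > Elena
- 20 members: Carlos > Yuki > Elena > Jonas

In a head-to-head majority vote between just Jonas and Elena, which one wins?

Voters preferring Jonas to Elena: 102; preferring Elena to Jonas: 54.
Jonas wins the head-to-head.

Jonas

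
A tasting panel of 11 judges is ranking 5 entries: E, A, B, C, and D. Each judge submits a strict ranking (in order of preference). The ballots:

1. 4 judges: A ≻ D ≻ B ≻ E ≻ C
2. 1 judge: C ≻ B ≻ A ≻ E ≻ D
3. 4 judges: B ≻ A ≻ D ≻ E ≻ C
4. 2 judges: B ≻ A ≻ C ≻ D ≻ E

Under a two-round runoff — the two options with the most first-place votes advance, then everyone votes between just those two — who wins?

Round 1 first-place votes: E 0, A 4, B 6, C 1, D 0.
B and A advance.
Runoff: B is preferred to A by 7 voters; A by 4.
B wins the runoff.

B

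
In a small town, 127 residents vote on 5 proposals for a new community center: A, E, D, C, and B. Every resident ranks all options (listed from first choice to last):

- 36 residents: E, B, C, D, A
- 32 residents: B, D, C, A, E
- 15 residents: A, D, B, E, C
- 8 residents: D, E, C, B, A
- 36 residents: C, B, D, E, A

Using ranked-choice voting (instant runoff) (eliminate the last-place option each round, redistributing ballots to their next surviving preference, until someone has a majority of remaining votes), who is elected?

B

Round 1: A 15, E 36, D 8, C 36, B 32. Eliminate D.
Round 2: A 15, E 44, C 36, B 32. Eliminate A.
Round 3: E 44, C 36, B 47. Eliminate C.
Round 4: E 44, B 83. B has a majority.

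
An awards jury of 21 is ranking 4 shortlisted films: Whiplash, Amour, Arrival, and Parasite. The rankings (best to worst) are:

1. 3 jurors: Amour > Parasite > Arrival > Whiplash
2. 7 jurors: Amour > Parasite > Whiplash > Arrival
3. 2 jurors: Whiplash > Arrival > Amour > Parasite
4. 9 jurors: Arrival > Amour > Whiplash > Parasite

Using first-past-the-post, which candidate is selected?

Amour

First-place votes: Whiplash 2, Amour 10, Arrival 9, Parasite 0.
Amour has the most first-place votes.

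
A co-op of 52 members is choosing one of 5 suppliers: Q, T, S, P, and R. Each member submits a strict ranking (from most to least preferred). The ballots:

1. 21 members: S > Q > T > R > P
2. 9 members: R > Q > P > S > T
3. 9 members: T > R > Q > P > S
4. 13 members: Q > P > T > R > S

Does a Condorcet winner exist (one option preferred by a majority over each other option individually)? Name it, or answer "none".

Q vs T: 43–9 for Q.
Q vs S: 31–21 for Q.
Q vs P: 52–0 for Q.
Q vs R: 34–18 for Q.
Q beats every other option head-to-head.

Q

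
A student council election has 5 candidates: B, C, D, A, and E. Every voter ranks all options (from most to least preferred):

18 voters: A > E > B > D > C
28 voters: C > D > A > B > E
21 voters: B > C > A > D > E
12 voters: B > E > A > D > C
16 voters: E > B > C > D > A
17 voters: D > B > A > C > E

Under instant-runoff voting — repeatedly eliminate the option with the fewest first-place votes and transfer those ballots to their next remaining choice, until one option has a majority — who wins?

B

Round 1: B 33, C 28, D 17, A 18, E 16. Eliminate E.
Round 2: B 49, C 28, D 17, A 18. Eliminate D.
Round 3: B 66, C 28, A 18. B has a majority.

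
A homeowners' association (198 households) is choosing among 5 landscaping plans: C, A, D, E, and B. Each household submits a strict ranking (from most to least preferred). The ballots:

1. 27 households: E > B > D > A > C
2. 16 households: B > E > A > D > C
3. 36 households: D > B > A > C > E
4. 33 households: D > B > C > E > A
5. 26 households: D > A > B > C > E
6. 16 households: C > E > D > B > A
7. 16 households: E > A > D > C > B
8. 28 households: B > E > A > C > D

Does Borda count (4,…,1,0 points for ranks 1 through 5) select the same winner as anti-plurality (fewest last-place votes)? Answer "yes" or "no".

Borda — scores: C 236, A 313, D 514, E 385, B 532. Winner: B.
Anti-plurality — last-place votes: C 43, A 49, D 28, E 62, B 16. Winner: B.
The two methods agree.

yes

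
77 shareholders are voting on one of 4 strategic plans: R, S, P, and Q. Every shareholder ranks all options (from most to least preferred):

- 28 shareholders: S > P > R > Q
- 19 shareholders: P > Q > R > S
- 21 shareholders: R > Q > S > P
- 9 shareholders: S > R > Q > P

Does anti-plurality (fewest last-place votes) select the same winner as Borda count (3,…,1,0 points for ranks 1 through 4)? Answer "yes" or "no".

no

Anti-plurality — last-place votes: R 0, S 19, P 30, Q 28. Winner: R.
Borda — scores: R 128, S 132, P 113, Q 89. Winner: S.
The two methods disagree.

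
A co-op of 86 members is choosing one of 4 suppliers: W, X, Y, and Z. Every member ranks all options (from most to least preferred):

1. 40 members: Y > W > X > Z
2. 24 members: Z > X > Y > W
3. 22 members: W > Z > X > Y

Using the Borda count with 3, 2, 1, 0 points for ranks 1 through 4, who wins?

W: 40·2 + 24·0 + 22·3 = 146
X: 40·1 + 24·2 + 22·1 = 110
Y: 40·3 + 24·1 + 22·0 = 144
Z: 40·0 + 24·3 + 22·2 = 116
W has the highest Borda score (146).

W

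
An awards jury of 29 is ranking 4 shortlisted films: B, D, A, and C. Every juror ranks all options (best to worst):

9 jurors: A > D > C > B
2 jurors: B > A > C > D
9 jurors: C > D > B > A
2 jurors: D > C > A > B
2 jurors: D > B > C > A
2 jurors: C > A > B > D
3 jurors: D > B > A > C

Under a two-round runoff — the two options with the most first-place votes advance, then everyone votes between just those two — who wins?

Round 1 first-place votes: B 2, D 7, A 9, C 11.
C and A advance.
Runoff: C is preferred to A by 15 voters; A by 14.
C wins the runoff.

C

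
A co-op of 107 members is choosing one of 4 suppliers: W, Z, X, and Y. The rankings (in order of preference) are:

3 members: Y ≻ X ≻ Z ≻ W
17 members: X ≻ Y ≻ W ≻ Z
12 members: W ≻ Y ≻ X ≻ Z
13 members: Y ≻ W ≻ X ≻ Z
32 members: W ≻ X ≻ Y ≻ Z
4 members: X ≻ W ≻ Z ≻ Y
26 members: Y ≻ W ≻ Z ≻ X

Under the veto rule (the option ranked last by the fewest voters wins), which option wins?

W

Last-place votes: W 3, Z 74, X 26, Y 4.
W is ranked last by the fewest voters, so W wins.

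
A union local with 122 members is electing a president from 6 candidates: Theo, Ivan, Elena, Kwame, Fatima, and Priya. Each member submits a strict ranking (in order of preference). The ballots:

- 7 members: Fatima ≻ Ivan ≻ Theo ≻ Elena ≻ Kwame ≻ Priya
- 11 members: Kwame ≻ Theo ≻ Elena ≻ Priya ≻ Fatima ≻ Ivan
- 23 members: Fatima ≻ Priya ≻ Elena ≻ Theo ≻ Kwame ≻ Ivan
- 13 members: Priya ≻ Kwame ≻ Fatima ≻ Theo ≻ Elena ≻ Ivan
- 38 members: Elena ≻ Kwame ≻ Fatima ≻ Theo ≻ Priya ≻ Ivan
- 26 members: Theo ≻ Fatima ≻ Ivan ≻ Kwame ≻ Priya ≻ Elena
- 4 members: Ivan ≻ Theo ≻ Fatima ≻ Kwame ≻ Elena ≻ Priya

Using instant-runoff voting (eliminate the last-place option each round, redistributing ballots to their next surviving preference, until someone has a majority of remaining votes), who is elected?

Round 1: Theo 26, Ivan 4, Elena 38, Kwame 11, Fatima 30, Priya 13. Eliminate Ivan.
Round 2: Theo 30, Elena 38, Kwame 11, Fatima 30, Priya 13. Eliminate Kwame.
Round 3: Theo 41, Elena 38, Fatima 30, Priya 13. Eliminate Priya.
Round 4: Theo 41, Elena 38, Fatima 43. Eliminate Elena.
Round 5: Theo 41, Fatima 81. Fatima has a majority.

Fatima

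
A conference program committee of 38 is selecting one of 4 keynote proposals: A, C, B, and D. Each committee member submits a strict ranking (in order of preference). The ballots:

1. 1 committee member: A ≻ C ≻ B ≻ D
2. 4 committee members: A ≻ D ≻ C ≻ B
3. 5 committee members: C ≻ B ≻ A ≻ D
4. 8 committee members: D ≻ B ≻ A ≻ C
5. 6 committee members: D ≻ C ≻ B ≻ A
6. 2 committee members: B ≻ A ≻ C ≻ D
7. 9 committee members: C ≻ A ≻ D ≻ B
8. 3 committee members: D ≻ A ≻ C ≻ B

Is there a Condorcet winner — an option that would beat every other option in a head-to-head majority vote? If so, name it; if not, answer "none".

Checking pairwise contests:
C beats A 20–18.
D beats C 21–17.
C beats B 28–10.
A beats D 21–17.
Every option loses at least one head-to-head, so there is no Condorcet winner.

none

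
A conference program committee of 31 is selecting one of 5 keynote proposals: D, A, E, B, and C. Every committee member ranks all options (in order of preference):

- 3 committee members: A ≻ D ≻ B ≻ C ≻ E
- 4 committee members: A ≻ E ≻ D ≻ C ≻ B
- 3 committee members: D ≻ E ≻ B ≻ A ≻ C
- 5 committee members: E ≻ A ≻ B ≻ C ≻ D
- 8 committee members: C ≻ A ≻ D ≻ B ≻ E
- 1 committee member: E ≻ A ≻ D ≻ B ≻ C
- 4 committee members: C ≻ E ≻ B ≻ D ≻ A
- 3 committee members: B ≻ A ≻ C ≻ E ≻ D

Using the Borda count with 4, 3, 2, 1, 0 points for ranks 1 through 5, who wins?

A

D: 3·3 + 4·2 + 3·4 + 5·0 + 8·2 + 1·2 + 4·1 + 3·0 = 51
A: 3·4 + 4·4 + 3·1 + 5·3 + 8·3 + 1·3 + 4·0 + 3·3 = 82
E: 3·0 + 4·3 + 3·3 + 5·4 + 8·0 + 1·4 + 4·3 + 3·1 = 60
B: 3·2 + 4·0 + 3·2 + 5·2 + 8·1 + 1·1 + 4·2 + 3·4 = 51
C: 3·1 + 4·1 + 3·0 + 5·1 + 8·4 + 1·0 + 4·4 + 3·2 = 66
A has the highest Borda score (82).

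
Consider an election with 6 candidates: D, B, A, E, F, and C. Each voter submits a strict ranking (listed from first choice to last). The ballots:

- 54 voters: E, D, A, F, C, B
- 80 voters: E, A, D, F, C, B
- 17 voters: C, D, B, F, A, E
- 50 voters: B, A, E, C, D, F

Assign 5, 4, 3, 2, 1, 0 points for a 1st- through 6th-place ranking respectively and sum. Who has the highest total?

E

D: 54·4 + 80·3 + 17·4 + 50·1 = 574
B: 54·0 + 80·0 + 17·3 + 50·5 = 301
A: 54·3 + 80·4 + 17·1 + 50·4 = 699
E: 54·5 + 80·5 + 17·0 + 50·3 = 820
F: 54·2 + 80·2 + 17·2 + 50·0 = 302
C: 54·1 + 80·1 + 17·5 + 50·2 = 319
E has the highest Borda score (820).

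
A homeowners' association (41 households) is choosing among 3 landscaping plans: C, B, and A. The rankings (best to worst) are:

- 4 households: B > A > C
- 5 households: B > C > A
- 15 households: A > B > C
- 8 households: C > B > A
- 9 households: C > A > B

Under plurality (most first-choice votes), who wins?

C

First-place votes: C 17, B 9, A 15.
C has the most first-place votes.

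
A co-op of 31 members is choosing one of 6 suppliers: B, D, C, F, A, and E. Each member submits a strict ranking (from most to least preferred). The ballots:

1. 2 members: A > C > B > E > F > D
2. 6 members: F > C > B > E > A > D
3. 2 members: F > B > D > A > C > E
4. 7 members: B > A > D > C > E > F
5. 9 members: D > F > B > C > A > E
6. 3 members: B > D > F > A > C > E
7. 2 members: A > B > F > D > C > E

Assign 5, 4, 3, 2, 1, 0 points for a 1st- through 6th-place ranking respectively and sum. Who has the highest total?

B

B: 2·3 + 6·3 + 2·4 + 7·5 + 9·3 + 3·5 + 2·4 = 117
D: 2·0 + 6·0 + 2·3 + 7·3 + 9·5 + 3·4 + 2·2 = 88
C: 2·4 + 6·4 + 2·1 + 7·2 + 9·2 + 3·1 + 2·1 = 71
F: 2·1 + 6·5 + 2·5 + 7·0 + 9·4 + 3·3 + 2·3 = 93
A: 2·5 + 6·1 + 2·2 + 7·4 + 9·1 + 3·2 + 2·5 = 73
E: 2·2 + 6·2 + 2·0 + 7·1 + 9·0 + 3·0 + 2·0 = 23
B has the highest Borda score (117).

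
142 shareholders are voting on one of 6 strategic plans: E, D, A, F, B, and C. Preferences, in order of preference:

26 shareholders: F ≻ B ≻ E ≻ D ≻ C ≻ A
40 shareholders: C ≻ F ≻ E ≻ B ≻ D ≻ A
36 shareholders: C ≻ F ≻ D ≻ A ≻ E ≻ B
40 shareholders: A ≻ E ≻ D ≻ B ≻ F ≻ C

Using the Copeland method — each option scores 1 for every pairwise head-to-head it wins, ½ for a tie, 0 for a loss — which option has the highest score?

E: beats D and B; loses to A, F, and C → score 2.
D: beats A and B; loses to E, F, and C → score 2.
A: beats E and B; loses to D, F, and C → score 2.
F: beats E, D, A, and B; loses to C → score 4.
B: loses to E, D, A, F, and C → score 0.
C: beats E, D, A, F, and B → score 5.
C has the best pairwise record.

C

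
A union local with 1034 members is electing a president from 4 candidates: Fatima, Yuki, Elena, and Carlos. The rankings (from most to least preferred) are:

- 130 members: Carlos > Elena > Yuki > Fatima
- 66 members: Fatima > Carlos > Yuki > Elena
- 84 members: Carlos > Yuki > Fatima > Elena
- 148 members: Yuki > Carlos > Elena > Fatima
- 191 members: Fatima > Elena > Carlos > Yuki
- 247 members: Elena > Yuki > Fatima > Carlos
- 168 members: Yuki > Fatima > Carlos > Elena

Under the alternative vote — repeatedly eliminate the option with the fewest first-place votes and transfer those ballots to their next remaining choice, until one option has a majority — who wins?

Round 1: Fatima 257, Yuki 316, Elena 247, Carlos 214. Eliminate Carlos.
Round 2: Fatima 257, Yuki 400, Elena 377. Eliminate Fatima.
Round 3: Yuki 466, Elena 568. Elena has a majority.

Elena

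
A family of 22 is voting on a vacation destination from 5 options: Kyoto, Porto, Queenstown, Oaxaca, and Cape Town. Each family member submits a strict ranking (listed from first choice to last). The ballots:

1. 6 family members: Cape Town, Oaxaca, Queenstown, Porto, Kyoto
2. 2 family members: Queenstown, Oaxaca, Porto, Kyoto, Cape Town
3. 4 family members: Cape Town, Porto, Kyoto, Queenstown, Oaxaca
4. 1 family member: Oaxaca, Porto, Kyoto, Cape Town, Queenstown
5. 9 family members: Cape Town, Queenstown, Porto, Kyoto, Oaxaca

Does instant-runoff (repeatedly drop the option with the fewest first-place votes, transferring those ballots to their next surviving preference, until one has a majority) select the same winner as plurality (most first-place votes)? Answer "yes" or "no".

yes

Instant-runoff — R1 Kyoto 0, Porto 0, Queenstown 2, Oaxaca 1, Cape Town 19 (Cape Town winner). Winner: Cape Town.
Plurality — first-place votes: Kyoto 0, Porto 0, Queenstown 2, Oaxaca 1, Cape Town 19. Winner: Cape Town.
The two methods agree.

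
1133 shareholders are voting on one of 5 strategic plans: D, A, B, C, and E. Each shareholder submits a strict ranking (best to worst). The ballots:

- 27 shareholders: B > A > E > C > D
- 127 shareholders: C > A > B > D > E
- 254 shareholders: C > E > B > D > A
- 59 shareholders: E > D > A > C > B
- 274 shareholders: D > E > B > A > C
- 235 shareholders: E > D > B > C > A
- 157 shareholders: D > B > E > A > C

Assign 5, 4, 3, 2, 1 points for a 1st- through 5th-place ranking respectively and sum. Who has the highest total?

D: 27·1 + 127·2 + 254·2 + 59·4 + 274·5 + 235·4 + 157·5 = 4120
A: 27·4 + 127·4 + 254·1 + 59·3 + 274·2 + 235·1 + 157·2 = 2144
B: 27·5 + 127·3 + 254·3 + 59·1 + 274·3 + 235·3 + 157·4 = 3492
C: 27·2 + 127·5 + 254·5 + 59·2 + 274·1 + 235·2 + 157·1 = 2978
E: 27·3 + 127·1 + 254·4 + 59·5 + 274·4 + 235·5 + 157·3 = 4261
E has the highest Borda score (4261).

E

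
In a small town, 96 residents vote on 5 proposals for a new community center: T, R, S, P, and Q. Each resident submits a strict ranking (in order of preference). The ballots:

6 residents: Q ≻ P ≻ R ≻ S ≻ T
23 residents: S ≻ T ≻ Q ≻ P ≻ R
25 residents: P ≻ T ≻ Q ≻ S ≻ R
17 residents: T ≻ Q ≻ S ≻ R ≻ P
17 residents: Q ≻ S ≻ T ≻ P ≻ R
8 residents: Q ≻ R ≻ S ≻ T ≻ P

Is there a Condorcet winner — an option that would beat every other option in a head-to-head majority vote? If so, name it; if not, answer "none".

none

Checking pairwise contests:
S beats T 54–42.
T beats R 82–14.
Q beats S 73–23.
T beats P 65–31.
T beats Q 65–31.
Every option loses at least one head-to-head, so there is no Condorcet winner.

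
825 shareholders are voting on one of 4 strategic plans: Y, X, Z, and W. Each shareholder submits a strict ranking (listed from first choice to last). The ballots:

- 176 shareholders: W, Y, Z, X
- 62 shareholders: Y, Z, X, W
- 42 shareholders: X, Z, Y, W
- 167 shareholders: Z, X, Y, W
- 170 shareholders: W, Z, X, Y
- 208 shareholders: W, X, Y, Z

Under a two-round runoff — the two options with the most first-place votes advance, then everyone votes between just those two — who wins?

Round 1 first-place votes: Y 62, X 42, Z 167, W 554.
W and Z advance.
Runoff: W is preferred to Z by 554 voters; Z by 271.
W wins the runoff.

W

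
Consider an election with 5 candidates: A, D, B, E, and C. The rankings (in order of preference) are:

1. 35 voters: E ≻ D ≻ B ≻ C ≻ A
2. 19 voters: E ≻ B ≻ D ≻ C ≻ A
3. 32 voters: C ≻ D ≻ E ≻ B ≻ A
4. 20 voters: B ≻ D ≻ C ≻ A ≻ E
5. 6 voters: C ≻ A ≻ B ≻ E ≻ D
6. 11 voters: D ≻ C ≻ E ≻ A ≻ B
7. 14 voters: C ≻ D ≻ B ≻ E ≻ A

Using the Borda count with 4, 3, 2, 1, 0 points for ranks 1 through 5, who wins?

D

A: 35·0 + 19·0 + 32·0 + 20·1 + 6·3 + 11·1 + 14·0 = 49
D: 35·3 + 19·2 + 32·3 + 20·3 + 6·0 + 11·4 + 14·3 = 385
B: 35·2 + 19·3 + 32·1 + 20·4 + 6·2 + 11·0 + 14·2 = 279
E: 35·4 + 19·4 + 32·2 + 20·0 + 6·1 + 11·2 + 14·1 = 322
C: 35·1 + 19·1 + 32·4 + 20·2 + 6·4 + 11·3 + 14·4 = 335
D has the highest Borda score (385).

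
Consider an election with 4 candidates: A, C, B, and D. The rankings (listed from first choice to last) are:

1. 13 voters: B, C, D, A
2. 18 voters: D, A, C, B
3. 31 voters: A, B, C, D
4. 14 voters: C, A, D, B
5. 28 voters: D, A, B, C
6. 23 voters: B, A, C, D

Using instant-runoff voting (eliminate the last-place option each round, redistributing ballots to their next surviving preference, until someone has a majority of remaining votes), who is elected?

Round 1: A 31, C 14, B 36, D 46. Eliminate C.
Round 2: A 45, B 36, D 46. Eliminate B.
Round 3: A 68, D 59. A has a majority.

A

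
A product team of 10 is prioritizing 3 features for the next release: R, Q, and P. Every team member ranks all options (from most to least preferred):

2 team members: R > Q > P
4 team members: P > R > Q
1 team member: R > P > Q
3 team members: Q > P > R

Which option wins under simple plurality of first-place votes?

P

First-place votes: R 3, Q 3, P 4.
P has the most first-place votes.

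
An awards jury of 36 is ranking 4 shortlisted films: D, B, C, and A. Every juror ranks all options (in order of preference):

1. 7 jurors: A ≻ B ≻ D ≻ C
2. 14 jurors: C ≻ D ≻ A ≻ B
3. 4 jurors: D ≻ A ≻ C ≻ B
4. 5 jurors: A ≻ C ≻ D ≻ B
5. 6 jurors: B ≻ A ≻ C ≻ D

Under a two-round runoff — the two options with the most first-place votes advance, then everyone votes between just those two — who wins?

A

Round 1 first-place votes: D 4, B 6, C 14, A 12.
C and A advance.
Runoff: C is preferred to A by 14 voters; A by 22.
A wins the runoff.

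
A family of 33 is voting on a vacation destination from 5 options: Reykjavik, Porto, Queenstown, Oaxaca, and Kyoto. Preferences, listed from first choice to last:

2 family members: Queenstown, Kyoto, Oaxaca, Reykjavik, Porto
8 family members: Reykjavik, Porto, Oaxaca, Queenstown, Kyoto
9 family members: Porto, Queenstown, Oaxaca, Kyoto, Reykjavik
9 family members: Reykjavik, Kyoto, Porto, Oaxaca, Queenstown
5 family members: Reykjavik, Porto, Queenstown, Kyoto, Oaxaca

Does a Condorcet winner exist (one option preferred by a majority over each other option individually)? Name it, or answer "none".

Reykjavik

Reykjavik vs Porto: 24–9 for Reykjavik.
Reykjavik vs Queenstown: 22–11 for Reykjavik.
Reykjavik vs Oaxaca: 22–11 for Reykjavik.
Reykjavik vs Kyoto: 22–11 for Reykjavik.
Reykjavik beats every other option head-to-head.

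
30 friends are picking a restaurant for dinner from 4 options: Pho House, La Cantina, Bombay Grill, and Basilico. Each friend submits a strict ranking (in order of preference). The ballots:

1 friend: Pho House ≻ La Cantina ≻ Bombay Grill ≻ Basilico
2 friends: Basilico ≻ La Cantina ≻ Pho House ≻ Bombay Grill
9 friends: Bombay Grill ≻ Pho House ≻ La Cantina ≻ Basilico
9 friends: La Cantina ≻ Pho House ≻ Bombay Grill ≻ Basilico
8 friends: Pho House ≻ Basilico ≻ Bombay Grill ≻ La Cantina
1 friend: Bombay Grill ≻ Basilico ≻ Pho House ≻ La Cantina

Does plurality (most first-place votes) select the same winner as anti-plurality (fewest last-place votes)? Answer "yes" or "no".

no

Plurality — first-place votes: Pho House 9, La Cantina 9, Bombay Grill 10, Basilico 2. Winner: Bombay Grill.
Anti-plurality — last-place votes: Pho House 0, La Cantina 9, Bombay Grill 2, Basilico 19. Winner: Pho House.
The two methods disagree.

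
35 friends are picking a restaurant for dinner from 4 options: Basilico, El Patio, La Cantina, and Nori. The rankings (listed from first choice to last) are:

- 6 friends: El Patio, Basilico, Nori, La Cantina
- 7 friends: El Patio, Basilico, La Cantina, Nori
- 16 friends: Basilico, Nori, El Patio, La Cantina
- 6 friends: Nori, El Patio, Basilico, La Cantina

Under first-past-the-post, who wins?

Basilico

First-place votes: Basilico 16, El Patio 13, La Cantina 0, Nori 6.
Basilico has the most first-place votes.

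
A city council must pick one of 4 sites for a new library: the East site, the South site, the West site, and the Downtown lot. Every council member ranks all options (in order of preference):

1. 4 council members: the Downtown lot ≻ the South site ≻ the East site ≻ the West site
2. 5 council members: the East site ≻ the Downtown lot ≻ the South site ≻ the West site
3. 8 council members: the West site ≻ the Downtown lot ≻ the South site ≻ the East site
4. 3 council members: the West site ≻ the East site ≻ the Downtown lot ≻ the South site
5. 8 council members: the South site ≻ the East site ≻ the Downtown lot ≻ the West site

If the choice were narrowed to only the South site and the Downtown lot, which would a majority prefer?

Voters preferring the South site to the Downtown lot: 8; preferring the Downtown lot to the South site: 20.
the Downtown lot wins the head-to-head.

the Downtown lot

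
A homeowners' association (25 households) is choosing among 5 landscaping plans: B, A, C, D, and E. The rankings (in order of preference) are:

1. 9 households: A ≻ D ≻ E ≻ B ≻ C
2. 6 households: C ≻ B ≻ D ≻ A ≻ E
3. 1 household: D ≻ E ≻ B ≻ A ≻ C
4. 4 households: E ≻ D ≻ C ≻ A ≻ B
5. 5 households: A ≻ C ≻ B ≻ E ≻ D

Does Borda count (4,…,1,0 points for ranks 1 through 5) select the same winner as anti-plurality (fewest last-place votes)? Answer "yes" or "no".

yes

Borda — scores: B 39, A 67, C 47, D 55, E 42. Winner: A.
Anti-plurality — last-place votes: B 4, A 0, C 10, D 5, E 6. Winner: A.
The two methods agree.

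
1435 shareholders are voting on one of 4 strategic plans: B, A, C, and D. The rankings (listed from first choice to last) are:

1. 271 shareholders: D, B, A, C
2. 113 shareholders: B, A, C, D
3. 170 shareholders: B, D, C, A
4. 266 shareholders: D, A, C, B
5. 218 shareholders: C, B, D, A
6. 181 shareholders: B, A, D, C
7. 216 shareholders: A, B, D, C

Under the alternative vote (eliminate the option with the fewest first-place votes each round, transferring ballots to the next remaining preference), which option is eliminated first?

Round 1: B 464, A 216, C 218, D 537. Eliminate A.

A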